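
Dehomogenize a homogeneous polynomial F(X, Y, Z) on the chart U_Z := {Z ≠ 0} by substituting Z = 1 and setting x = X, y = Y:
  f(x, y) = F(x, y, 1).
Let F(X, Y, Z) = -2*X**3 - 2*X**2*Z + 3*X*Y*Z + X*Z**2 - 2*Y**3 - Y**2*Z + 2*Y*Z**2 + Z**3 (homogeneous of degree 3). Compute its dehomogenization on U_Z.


f(x, y) = -2*x**3 - 2*x**2 + 3*x*y + x - 2*y**3 - y**2 + 2*y + 1

On U_Z we set Z = 1. Each monomial c·X^i·Y^j·Z^k in F becomes c·x^i·y^j·1^k = c·x^i·y^j.
Substituting Z = 1: F(X, Y, 1) = -2*x**3 - 2*x**2 + 3*x*y + x - 2*y**3 - y**2 + 2*y + 1.
Note: deg(f) ≤ deg(F) = 3; strict inequality happens when F is divisible by Z (lost terms).


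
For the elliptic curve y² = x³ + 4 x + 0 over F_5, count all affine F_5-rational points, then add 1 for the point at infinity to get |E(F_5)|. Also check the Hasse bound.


Affine points = {(0, 0), (1, 0), (2, 1), (2, 4), (3, 2), (3, 3), (4, 0)}; affine count = 7; |E(F_5)| = 8.

Discriminant check: Δ ∝ 4a³ + 27b² = 4·4³ + 27·0² = 4·64 + 27·0 ≡ 1 (mod 5). Nonzero ⇒ E is nonsingular.
For each x ∈ F_5, compute rhs = x³ + 4·x + 0 mod 5, then count y ∈ F_5 with y² ≡ rhs.
  x = 0: rhs = 0, matching y values: 0 (1 points).
  x = 1: rhs = 0, matching y values: 0 (1 points).
  x = 2: rhs = 1, matching y values: 1, 4 (2 points).
  x = 3: rhs = 4, matching y values: 2, 3 (2 points).
  x = 4: rhs = 0, matching y values: 0 (1 points).
Total affine count: 7.
Full point count |E(F_5)| = 7 + 1 = 8.
Hasse bound: |8 − (5+1)| = |2| = 2 ≤ 2√5 ≈ 4.4721 ✓.


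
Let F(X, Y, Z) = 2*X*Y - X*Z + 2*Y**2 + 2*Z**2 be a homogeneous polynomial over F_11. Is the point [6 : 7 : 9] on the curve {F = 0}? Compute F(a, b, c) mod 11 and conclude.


F(6,7,9) ≡ 4 (mod 11); P is NOT on the curve.

Evaluate F(6, 7, 9) term-by-term (mod 11).
  2*X*Y ↦ 2·6·7·1 = 84
  -X*Z ↦ -1·6·1·9 = -54
  2*Y**2 ↦ 2·1·49·1 = 98
  2*Z**2 ↦ 2·1·1·81 = 162
Sum: F(6, 7, 9) = (84) + (-54) + (98) + (162) = 290.
Reducing mod 11: 290 ≡ 4 (mod 11).
Since F(a, b, c) ≡ 4 ≠ 0 (mod 11), P does NOT lie on the curve.


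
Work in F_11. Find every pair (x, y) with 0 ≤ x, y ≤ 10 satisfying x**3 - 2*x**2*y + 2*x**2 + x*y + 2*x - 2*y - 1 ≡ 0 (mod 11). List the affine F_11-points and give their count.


Affine F_11-points: {(0, 5), (1, 5), (2, 1), (3, 1), (4, 6), (5, 10), (6, 1), (7, 5), (8, 6), (9, 6), (10, 4)}; count = 11.

For each of the 121 pairs (x, y) ∈ F_11², evaluate f(x, y) mod 11. Record the zeros.
  x = 0: [0↦10, 1↦8, 2↦6, 3↦4, 4↦2, 5↦0, 6↦9, 7↦7, 8↦5, 9↦3, 10↦1]  zeros at y ∈ {5}
  x = 1: [0↦4, 1↦1, 2↦9, 3↦6, 4↦3, 5↦0, 6↦8, 7↦5, 8↦2, 9↦10, 10↦7]  zeros at y ∈ {5}
  x = 2: [0↦8, 1↦0, 2↦3, 3↦6, 4↦9, 5↦1, 6↦4, 7↦7, 8↦10, 9↦2, 10↦5]  zeros at y ∈ {1}
  x = 3: [0↦6, 1↦0, 2↦5, 3↦10, 4↦4, 5↦9, 6↦3, 7↦8, 8↦2, 9↦7, 10↦1]  zeros at y ∈ {1}
  x = 4: [0↦4, 1↦7, 2↦10, 3↦2, 4↦5, 5↦8, 6↦0, 7↦3, 8↦6, 9↦9, 10↦1]  zeros at y ∈ {6}
  x = 5: [0↦8, 1↦5, 2↦2, 3↦10, 4↦7, 5↦4, 6↦1, 7↦9, 8↦6, 9↦3, 10↦0]  zeros at y ∈ {10}
  x = 6: [0↦2, 1↦0, 2↦9, 3↦7, 4↦5, 5↦3, 6↦1, 7↦10, 8↦8, 9↦6, 10↦4]  zeros at y ∈ {1}
  x = 7: [0↦3, 1↦9, 2↦4, 3↦10, 4↦5, 5↦0, 6↦6, 7↦1, 8↦7, 9↦2, 10↦8]  zeros at y ∈ {5}
  x = 8: [0↦6, 1↦5, 2↦4, 3↦3, 4↦2, 5↦1, 6↦0, 7↦10, 8↦9, 9↦8, 10↦7]  zeros at y ∈ {6}
  x = 9: [0↦6, 1↦5, 2↦4, 3↦3, 4↦2, 5↦1, 6↦0, 7↦10, 8↦9, 9↦8, 10↦7]  zeros at y ∈ {6}
  x = 10: [0↦9, 1↦4, 2↦10, 3↦5, 4↦0, 5↦6, 6↦1, 7↦7, 8↦2, 9↦8, 10↦3]  zeros at y ∈ {4}
Collecting zeros: affine points = {(0, 5), (1, 5), (2, 1), (3, 1), (4, 6), (5, 10), (6, 1), (7, 5), (8, 6), (9, 6), (10, 4)}.
Total count |C(F_11)_aff| = 11.


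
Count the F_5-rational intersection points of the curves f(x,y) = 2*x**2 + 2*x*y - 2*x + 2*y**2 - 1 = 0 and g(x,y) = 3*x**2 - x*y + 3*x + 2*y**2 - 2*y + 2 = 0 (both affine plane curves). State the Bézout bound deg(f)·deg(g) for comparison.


Common zeros: ∅; count = 0; Bézout bound = 4.

deg(f) = 2, deg(g) = 2, so Bézout bound = 4.
Scan x ∈ F_5. For each x, list the y ∈ F_5 with f(x, y) ≡ 0 and those with g(x, y) ≡ 0 (mod 5); the common zeros in that column are the intersection.
  x = 0: f ≡ 0 at y ∈ ∅; g ≡ 0 at y ∈ ∅; common: ∅.
  x = 1: f ≡ 0 at y ∈ ∅; g ≡ 0 at y ∈ {2}; common: ∅.
  x = 2: f ≡ 0 at y ∈ ∅; g ≡ 0 at y ∈ {0, 2}; common: ∅.
  x = 3: f ≡ 0 at y ∈ ∅; g ≡ 0 at y ∈ {1, 4}; common: ∅.
  x = 4: f ≡ 0 at y ∈ {3}; g ≡ 0 at y ∈ {4}; common: ∅.
Collecting: common zeros = ∅, so the count is 0.
Comparison with the Bézout bound: 0 ≤ 4 = deg(f)·deg(g), as expected for curves with no common component (the affine F_5-count falls short of the bound because intersections may lie at infinity, over extension fields, or carry multiplicity).


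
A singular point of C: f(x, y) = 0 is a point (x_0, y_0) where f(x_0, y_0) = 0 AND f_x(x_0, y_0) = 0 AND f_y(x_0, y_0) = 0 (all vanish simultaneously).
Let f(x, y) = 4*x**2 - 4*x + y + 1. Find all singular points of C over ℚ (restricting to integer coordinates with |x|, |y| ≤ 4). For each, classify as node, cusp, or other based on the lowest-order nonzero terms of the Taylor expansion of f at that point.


No singular points in the scanned grid; C is smooth there.

Compute partial derivatives:
  f_x = 8*x - 4.
  f_y = 1.
f_y = 1 is a nonzero constant, so f_y never vanishes: no point (x, y) can satisfy f = f_x = f_y = 0. In particular no (x, y) ∈ {−4, ..., 4}² is singular; the curve is smooth.


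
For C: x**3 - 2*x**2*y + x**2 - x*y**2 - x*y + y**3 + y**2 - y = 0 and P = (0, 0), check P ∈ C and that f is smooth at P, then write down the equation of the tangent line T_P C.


Tangent line at P: -y = 0.

Step 1: f(0, 0) = 0, so P lies on C.
Step 2: partial derivatives
  f_x(x, y) = 3*x**2 - 4*x*y + 2*x - y**2 - y, f_y(x, y) = -2*x**2 - 2*x*y - x + 3*y**2 + 2*y - 1.
  f_x(P) = 0, f_y(P) = -1 (gradient nonzero, so P is smooth).
Step 3: tangent line at P: 0·(x − 0) + -1·(y − 0) = 0.
Expanding: -y = 0.


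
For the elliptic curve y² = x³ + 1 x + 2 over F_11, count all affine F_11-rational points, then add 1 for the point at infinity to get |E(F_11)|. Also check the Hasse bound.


Affine points = {(1, 2), (1, 9), (2, 1), (2, 10), (4, 2), (4, 9), (5, 0), (6, 2), (6, 9), (7, 0), (8, 4), (8, 7), (9, 5), (9, 6), (10, 0)}; affine count = 15; |E(F_11)| = 16.

Discriminant check: Δ ∝ 4a³ + 27b² = 4·1³ + 27·2² = 4·1 + 27·4 ≡ 2 (mod 11). Nonzero ⇒ E is nonsingular.
For each x ∈ F_11, compute rhs = x³ + 1·x + 2 mod 11, then count y ∈ F_11 with y² ≡ rhs.
  x = 0: rhs = 2, matching y values: none (0 points).
  x = 1: rhs = 4, matching y values: 2, 9 (2 points).
  x = 2: rhs = 1, matching y values: 1, 10 (2 points).
  x = 3: rhs = 10, matching y values: none (0 points).
  x = 4: rhs = 4, matching y values: 2, 9 (2 points).
  x = 5: rhs = 0, matching y values: 0 (1 points).
  x = 6: rhs = 4, matching y values: 2, 9 (2 points).
  x = 7: rhs = 0, matching y values: 0 (1 points).
  x = 8: rhs = 5, matching y values: 4, 7 (2 points).
  x = 9: rhs = 3, matching y values: 5, 6 (2 points).
  x = 10: rhs = 0, matching y values: 0 (1 points).
Total affine count: 15.
Full point count |E(F_11)| = 15 + 1 = 16.
Hasse bound: |16 − (11+1)| = |4| = 4 ≤ 2√11 ≈ 6.6332 ✓.


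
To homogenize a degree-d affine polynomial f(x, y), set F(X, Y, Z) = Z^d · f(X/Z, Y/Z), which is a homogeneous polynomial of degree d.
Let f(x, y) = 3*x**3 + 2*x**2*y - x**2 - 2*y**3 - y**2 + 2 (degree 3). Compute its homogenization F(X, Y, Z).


F(X, Y, Z) = 3*X**3 + 2*X**2*Y - X**2*Z - 2*Y**3 - Y**2*Z + 2*Z**3

deg(f) = 3.
Substitute x = X/Z, y = Y/Z into f, then multiply by Z^3.
  monomial 3·x^3·y^0 ↦ 3·X^3·Y^0·Z^0.
  monomial 2·x^2·y^1 ↦ 2·X^2·Y^1·Z^0.
  monomial -1·x^2·y^0 ↦ -1·X^2·Y^0·Z^1.
  monomial -2·x^0·y^3 ↦ -2·X^0·Y^3·Z^0.
  monomial -1·x^0·y^2 ↦ -1·X^0·Y^2·Z^1.
  monomial 2·x^0·y^0 ↦ 2·X^0·Y^0·Z^3.
Collecting: F(X, Y, Z) = 3*X**3 + 2*X**2*Y - X**2*Z - 2*Y**3 - Y**2*Z + 2*Z**3.


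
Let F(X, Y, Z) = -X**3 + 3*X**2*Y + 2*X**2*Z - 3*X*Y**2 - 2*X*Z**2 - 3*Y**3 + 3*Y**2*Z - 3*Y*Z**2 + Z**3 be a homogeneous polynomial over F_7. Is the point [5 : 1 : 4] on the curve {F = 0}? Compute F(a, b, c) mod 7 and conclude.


F(5,1,4) ≡ 0 (mod 7); P is on the curve.

Evaluate F(5, 1, 4) term-by-term (mod 7).
  -X**3 ↦ -1·125·1·1 = -125
  3*X**2*Y ↦ 3·25·1·1 = 75
  2*X**2*Z ↦ 2·25·1·4 = 200
  -3*X*Y**2 ↦ -3·5·1·1 = -15
  -2*X*Z**2 ↦ -2·5·1·16 = -160
  -3*Y**3 ↦ -3·1·1·1 = -3
  3*Y**2*Z ↦ 3·1·1·4 = 12
  -3*Y*Z**2 ↦ -3·1·1·16 = -48
  Z**3 ↦ 1·1·1·64 = 64
Sum: F(5, 1, 4) = (-125) + (75) + (200) + (-15) + (-160) + (-3) + (12) + (-48) + (64) = 0.
Reducing mod 7: 0 ≡ 0 (mod 7).
Since F(a, b, c) ≡ 0 (mod 7), P lies on the curve.


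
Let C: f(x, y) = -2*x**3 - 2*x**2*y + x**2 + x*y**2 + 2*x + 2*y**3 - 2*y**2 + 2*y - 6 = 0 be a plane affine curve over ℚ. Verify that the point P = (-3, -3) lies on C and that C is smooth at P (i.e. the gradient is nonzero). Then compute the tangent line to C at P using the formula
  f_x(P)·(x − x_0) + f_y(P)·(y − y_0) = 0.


Tangent line at P: -85*x + 68*y - 51 = 0.

Step 1: f(-3, -3) = 0, so P lies on C.
Step 2: partial derivatives
  f_x(x, y) = -6*x**2 - 4*x*y + 2*x + y**2 + 2, f_y(x, y) = -2*x**2 + 2*x*y + 6*y**2 - 4*y + 2.
  f_x(P) = -85, f_y(P) = 68 (gradient nonzero, so P is smooth).
Step 3: tangent line at P: -85·(x − -3) + 68·(y − -3) = 0.
Expanding: -85*x + 68*y - 51 = 0.


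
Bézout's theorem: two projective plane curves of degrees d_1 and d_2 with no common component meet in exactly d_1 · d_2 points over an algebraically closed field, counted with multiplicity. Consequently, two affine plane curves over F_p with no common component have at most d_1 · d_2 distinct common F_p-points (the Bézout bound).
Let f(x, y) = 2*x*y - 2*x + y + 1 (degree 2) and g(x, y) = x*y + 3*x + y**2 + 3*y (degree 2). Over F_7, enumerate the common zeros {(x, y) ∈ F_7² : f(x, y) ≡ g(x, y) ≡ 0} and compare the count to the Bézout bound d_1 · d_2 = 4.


Common zeros: {(5, 4)}; count = 1; Bézout bound = 4.

deg(f) = 2, deg(g) = 2, so Bézout bound = 4.
Scan x ∈ F_7. For each x, list the y ∈ F_7 with f(x, y) ≡ 0 and those with g(x, y) ≡ 0 (mod 7); the common zeros in that column are the intersection.
  x = 0: f ≡ 0 at y ∈ {6}; g ≡ 0 at y ∈ {0, 4}; common: ∅.
  x = 1: f ≡ 0 at y ∈ {5}; g ≡ 0 at y ∈ {4, 6}; common: ∅.
  x = 2: f ≡ 0 at y ∈ {2}; g ≡ 0 at y ∈ {4, 5}; common: ∅.
  x = 3: f ≡ 0 at y ∈ ∅; g ≡ 0 at y ∈ {4}; common: ∅.
  x = 4: f ≡ 0 at y ∈ {0}; g ≡ 0 at y ∈ {3, 4}; common: ∅.
  x = 5: f ≡ 0 at y ∈ {4}; g ≡ 0 at y ∈ {2, 4}; common: {4}.
  x = 6: f ≡ 0 at y ∈ {3}; g ≡ 0 at y ∈ {1, 4}; common: ∅.
Collecting: common zeros = {(5, 4)}, so the count is 1.
Comparison with the Bézout bound: 1 ≤ 4 = deg(f)·deg(g), as expected for curves with no common component (the affine F_7-count falls short of the bound because intersections may lie at infinity, over extension fields, or carry multiplicity).


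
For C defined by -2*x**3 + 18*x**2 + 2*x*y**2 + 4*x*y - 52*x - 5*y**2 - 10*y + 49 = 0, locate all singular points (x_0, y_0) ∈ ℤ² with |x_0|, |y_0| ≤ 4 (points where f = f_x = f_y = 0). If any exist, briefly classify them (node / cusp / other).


Singular points: {(3, -1)}; classification: cusp.

Compute partial derivatives:
  f_x = -6*x**2 + 36*x + 2*y**2 + 4*y - 52.
  f_y = 4*x*y + 4*x - 10*y - 10.
Scan x_0 ∈ {−4, ..., 4}. For each x_0, f_y(x_0, y) is a polynomial in y; find its integer roots y ∈ {−4, ..., 4}, then test f_x and f at those candidates.
  x = -4: f_y(-4, y) = -26*y - 26; vanishes at y ∈ {-1}. (-4, -1): f_x = -294 ≠ 0.
  x = -3: f_y(-3, y) = -22*y - 22; vanishes at y ∈ {-1}. (-3, -1): f_x = -216 ≠ 0.
  x = -2: f_y(-2, y) = -18*y - 18; vanishes at y ∈ {-1}. (-2, -1): f_x = -150 ≠ 0.
  x = -1: f_y(-1, y) = -14*y - 14; vanishes at y ∈ {-1}. (-1, -1): f_x = -96 ≠ 0.
  x = 0: f_y(0, y) = -10*y - 10; vanishes at y ∈ {-1}. (0, -1): f_x = -54 ≠ 0.
  x = 1: f_y(1, y) = -6*y - 6; vanishes at y ∈ {-1}. (1, -1): f_x = -24 ≠ 0.
  x = 2: f_y(2, y) = -2*y - 2; vanishes at y ∈ {-1}. (2, -1): f_x = -6 ≠ 0.
  x = 3: f_y(3, y) = 2*y + 2; vanishes at y ∈ {-1}. (3, -1): f_x = 0, f = 0 — SINGULAR.
  x = 4: f_y(4, y) = 6*y + 6; vanishes at y ∈ {-1}. (4, -1): f_x = -6 ≠ 0.
Only singular point on the grid: (3, -1).
Classify: substitute x = 3 + u, y = -1 + v and expand: f = -2*u**3 + 2*u*v**2 + v**2.
No constant or linear terms (consistent with a singular point). Quadratic part: v**2. Cubic part: -2*u**3 + 2*u*v**2.
The quadratic part v**2 is a perfect square, so there is a single (double) tangent line v = 0, i.e. y = -1. Restricting the cubic part to that line (v = 0) leaves -2*u**3 ≠ 0, so f is not divisible by v and the branch is v² ≈ 2*u**3 to lowest order — this is a cusp.
Classification: cusp.


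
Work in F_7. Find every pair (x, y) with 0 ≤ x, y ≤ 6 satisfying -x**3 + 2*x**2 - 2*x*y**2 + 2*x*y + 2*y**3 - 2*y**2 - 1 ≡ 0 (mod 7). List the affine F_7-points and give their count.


Affine F_7-points: {(0, 2), (0, 3), (1, 0), (1, 1), (2, 5), (3, 2), (3, 4), (3, 5), (4, 5), (6, 2)}; count = 10.

For each of the 49 pairs (x, y) ∈ F_7², evaluate f(x, y) mod 7. Record the zeros.
  x = 0: [0↦6, 1↦6, 2↦0, 3↦0, 4↦4, 5↦3, 6↦2]  zeros at y ∈ {2, 3}
  x = 1: [0↦0, 1↦0, 2↦4, 3↦3, 4↦2, 5↦6, 6↦6]  zeros at y ∈ {0, 1}
  x = 2: [0↦6, 1↦6, 2↦6, 3↦4, 4↦5, 5↦0, 6↦1]  zeros at y ∈ {5}
  x = 3: [0↦4, 1↦4, 2↦0, 3↦4, 4↦0, 5↦0, 6↦2]  zeros at y ∈ {2, 4, 5}
  x = 4: [0↦2, 1↦2, 2↦1, 3↦4, 4↦2, 5↦0, 6↦3]  zeros at y ∈ {5}
  x = 5: [0↦1, 1↦1, 2↦3, 3↦5, 4↦5, 5↦1, 6↦5]  zeros at y ∈ ∅
  x = 6: [0↦2, 1↦2, 2↦0, 3↦1, 4↦3, 5↦4, 6↦2]  zeros at y ∈ {2}
Collecting zeros: affine points = {(0, 2), (0, 3), (1, 0), (1, 1), (2, 5), (3, 2), (3, 4), (3, 5), (4, 5), (6, 2)}.
Total count |C(F_7)_aff| = 10.


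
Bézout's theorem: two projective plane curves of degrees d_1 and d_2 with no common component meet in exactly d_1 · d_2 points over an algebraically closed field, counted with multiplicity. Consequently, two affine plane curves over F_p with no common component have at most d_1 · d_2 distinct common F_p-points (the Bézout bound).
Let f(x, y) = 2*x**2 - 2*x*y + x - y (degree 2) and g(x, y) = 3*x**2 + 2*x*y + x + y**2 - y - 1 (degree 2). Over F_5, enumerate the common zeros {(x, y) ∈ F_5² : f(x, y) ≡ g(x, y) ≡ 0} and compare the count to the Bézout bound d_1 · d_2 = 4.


Common zeros: {(1, 1), (4, 4)}; count = 2; Bézout bound = 4.

deg(f) = 2, deg(g) = 2, so Bézout bound = 4.
Scan x ∈ F_5. For each x, list the y ∈ F_5 with f(x, y) ≡ 0 and those with g(x, y) ≡ 0 (mod 5); the common zeros in that column are the intersection.
  x = 0: f ≡ 0 at y ∈ {0}; g ≡ 0 at y ∈ {3}; common: ∅.
  x = 1: f ≡ 0 at y ∈ {1}; g ≡ 0 at y ∈ {1, 3}; common: {1}.
  x = 2: f ≡ 0 at y ∈ {0, 1, 2, 3, 4}; g ≡ 0 at y ∈ ∅; common: ∅.
  x = 3: f ≡ 0 at y ∈ {3}; g ≡ 0 at y ∈ {1, 4}; common: ∅.
  x = 4: f ≡ 0 at y ∈ {4}; g ≡ 0 at y ∈ {4}; common: {4}.
Collecting: common zeros = {(1, 1), (4, 4)}, so the count is 2.
Comparison with the Bézout bound: 2 ≤ 4 = deg(f)·deg(g), as expected for curves with no common component (the affine F_5-count falls short of the bound because intersections may lie at infinity, over extension fields, or carry multiplicity).


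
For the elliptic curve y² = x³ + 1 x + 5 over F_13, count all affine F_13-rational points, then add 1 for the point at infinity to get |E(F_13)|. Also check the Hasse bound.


Affine points = {(3, 3), (3, 10), (7, 2), (7, 11), (10, 1), (10, 12), (12, 4), (12, 9)}; affine count = 8; |E(F_13)| = 9.

Discriminant check: Δ ∝ 4a³ + 27b² = 4·1³ + 27·5² = 4·1 + 27·25 ≡ 3 (mod 13). Nonzero ⇒ E is nonsingular.
For each x ∈ F_13, compute rhs = x³ + 1·x + 5 mod 13, then count y ∈ F_13 with y² ≡ rhs.
  x = 0: rhs = 5, matching y values: none (0 points).
  x = 1: rhs = 7, matching y values: none (0 points).
  x = 2: rhs = 2, matching y values: none (0 points).
  x = 3: rhs = 9, matching y values: 3, 10 (2 points).
  x = 4: rhs = 8, matching y values: none (0 points).
  x = 5: rhs = 5, matching y values: none (0 points).
  x = 6: rhs = 6, matching y values: none (0 points).
  x = 7: rhs = 4, matching y values: 2, 11 (2 points).
  x = 8: rhs = 5, matching y values: none (0 points).
  x = 9: rhs = 2, matching y values: none (0 points).
  x = 10: rhs = 1, matching y values: 1, 12 (2 points).
  x = 11: rhs = 8, matching y values: none (0 points).
  x = 12: rhs = 3, matching y values: 4, 9 (2 points).
Total affine count: 8.
Full point count |E(F_13)| = 8 + 1 = 9.
Hasse bound: |9 − (13+1)| = |-5| = 5 ≤ 2√13 ≈ 7.2111 ✓.


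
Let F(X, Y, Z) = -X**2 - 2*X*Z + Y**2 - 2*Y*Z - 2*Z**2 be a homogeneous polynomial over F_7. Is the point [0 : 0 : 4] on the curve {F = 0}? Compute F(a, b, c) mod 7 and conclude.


F(0,0,4) ≡ 3 (mod 7); P is NOT on the curve.

Evaluate F(0, 0, 4) term-by-term (mod 7).
  -X**2 ↦ -1·0·1·1 = 0
  -2*X*Z ↦ -2·0·1·4 = 0
  Y**2 ↦ 1·1·0·1 = 0
  -2*Y*Z ↦ -2·1·0·4 = 0
  -2*Z**2 ↦ -2·1·1·16 = -32
Sum: F(0, 0, 4) = (0) + (0) + (0) + (0) + (-32) = -32.
Reducing mod 7: -32 ≡ 3 (mod 7).
Since F(a, b, c) ≡ 3 ≠ 0 (mod 7), P does NOT lie on the curve.


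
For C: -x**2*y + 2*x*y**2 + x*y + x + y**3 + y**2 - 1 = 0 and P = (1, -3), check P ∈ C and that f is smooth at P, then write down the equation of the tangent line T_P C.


Tangent line at P: 22*x + 9*y + 5 = 0.

Step 1: f(1, -3) = 0, so P lies on C.
Step 2: partial derivatives
  f_x(x, y) = -2*x*y + 2*y**2 + y + 1, f_y(x, y) = -x**2 + 4*x*y + x + 3*y**2 + 2*y.
  f_x(P) = 22, f_y(P) = 9 (gradient nonzero, so P is smooth).
Step 3: tangent line at P: 22·(x − 1) + 9·(y − -3) = 0.
Expanding: 22*x + 9*y + 5 = 0.


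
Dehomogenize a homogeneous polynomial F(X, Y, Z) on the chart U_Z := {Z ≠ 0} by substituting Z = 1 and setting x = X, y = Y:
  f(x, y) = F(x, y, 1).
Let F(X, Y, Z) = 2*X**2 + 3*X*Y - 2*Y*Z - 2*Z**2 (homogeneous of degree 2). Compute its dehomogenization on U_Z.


f(x, y) = 2*x**2 + 3*x*y - 2*y - 2

On U_Z we set Z = 1. Each monomial c·X^i·Y^j·Z^k in F becomes c·x^i·y^j·1^k = c·x^i·y^j.
Substituting Z = 1: F(X, Y, 1) = 2*x**2 + 3*x*y - 2*y - 2.
Note: deg(f) ≤ deg(F) = 2; strict inequality happens when F is divisible by Z (lost terms).


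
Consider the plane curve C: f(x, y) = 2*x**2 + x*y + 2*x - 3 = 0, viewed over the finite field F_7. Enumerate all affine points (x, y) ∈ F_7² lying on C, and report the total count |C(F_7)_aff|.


Affine F_7-points: {(1, 6), (2, 6), (3, 0), (4, 3), (5, 4), (6, 4)}; count = 6.

For each of the 49 pairs (x, y) ∈ F_7², evaluate f(x, y) mod 7. Record the zeros.
  x = 0: [0↦4, 1↦4, 2↦4, 3↦4, 4↦4, 5↦4, 6↦4]  zeros at y ∈ ∅
  x = 1: [0↦1, 1↦2, 2↦3, 3↦4, 4↦5, 5↦6, 6↦0]  zeros at y ∈ {6}
  x = 2: [0↦2, 1↦4, 2↦6, 3↦1, 4↦3, 5↦5, 6↦0]  zeros at y ∈ {6}
  x = 3: [0↦0, 1↦3, 2↦6, 3↦2, 4↦5, 5↦1, 6↦4]  zeros at y ∈ {0}
  x = 4: [0↦2, 1↦6, 2↦3, 3↦0, 4↦4, 5↦1, 6↦5]  zeros at y ∈ {3}
  x = 5: [0↦1, 1↦6, 2↦4, 3↦2, 4↦0, 5↦5, 6↦3]  zeros at y ∈ {4}
  x = 6: [0↦4, 1↦3, 2↦2, 3↦1, 4↦0, 5↦6, 6↦5]  zeros at y ∈ {4}
Collecting zeros: affine points = {(1, 6), (2, 6), (3, 0), (4, 3), (5, 4), (6, 4)}.
Total count |C(F_7)_aff| = 6.


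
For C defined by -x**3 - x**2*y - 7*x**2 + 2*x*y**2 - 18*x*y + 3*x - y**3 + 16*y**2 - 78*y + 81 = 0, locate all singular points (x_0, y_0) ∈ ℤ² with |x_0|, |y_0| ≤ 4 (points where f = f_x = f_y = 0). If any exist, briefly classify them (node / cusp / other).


Singular points: {(-3, 3)}; classification: node.

Compute partial derivatives:
  f_x = -3*x**2 - 2*x*y - 14*x + 2*y**2 - 18*y + 3.
  f_y = -x**2 + 4*x*y - 18*x - 3*y**2 + 32*y - 78.
Scan x_0 ∈ {−4, ..., 4}. For each x_0, f_y(x_0, y) is a polynomial in y; find its integer roots y ∈ {−4, ..., 4}, then test f_x and f at those candidates.
  x = -4: f_y(-4, y) = -3*y**2 + 16*y - 22; no integer root y with |y| ≤ 4.
  x = -3: f_y(-3, y) = -3*y**2 + 20*y - 33; vanishes at y ∈ {3}. (-3, 3): f_x = 0, f = 0 — SINGULAR.
  x = -2: f_y(-2, y) = -3*y**2 + 24*y - 46; no integer root y with |y| ≤ 4.
  x = -1: f_y(-1, y) = -3*y**2 + 28*y - 61; no integer root y with |y| ≤ 4.
  x = 0: f_y(0, y) = -3*y**2 + 32*y - 78; no integer root y with |y| ≤ 4.
  x = 1: f_y(1, y) = -3*y**2 + 36*y - 97; no integer root y with |y| ≤ 4.
  x = 2: f_y(2, y) = -3*y**2 + 40*y - 118; no integer root y with |y| ≤ 4.
  x = 3: f_y(3, y) = -3*y**2 + 44*y - 141; no integer root y with |y| ≤ 4.
  x = 4: f_y(4, y) = -3*y**2 + 48*y - 166; no integer root y with |y| ≤ 4.
Only singular point on the grid: (-3, 3).
Classify: substitute x = -3 + u, y = 3 + v and expand: f = -u**3 - u**2*v - u**2 + 2*u*v**2 - v**3 + v**2.
No constant or linear terms (consistent with a singular point). Quadratic part: -u**2 + v**2. Cubic part: -u**3 - u**2*v + 2*u*v**2 - v**3.
The quadratic part v**2 - u**2 = (v − u)(v + u) splits into two distinct linear factors, so there are two distinct tangent lines y − 3 = ±(x − -3) — this is a node (ordinary double point).
Classification: node.


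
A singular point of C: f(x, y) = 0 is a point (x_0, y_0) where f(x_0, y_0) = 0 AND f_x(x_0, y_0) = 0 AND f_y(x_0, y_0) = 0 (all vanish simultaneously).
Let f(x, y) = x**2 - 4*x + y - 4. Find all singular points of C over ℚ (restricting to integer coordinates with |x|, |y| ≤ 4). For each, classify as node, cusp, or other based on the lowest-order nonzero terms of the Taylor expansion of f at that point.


No singular points in the scanned grid; C is smooth there.

Compute partial derivatives:
  f_x = 2*x - 4.
  f_y = 1.
f_y = 1 is a nonzero constant, so f_y never vanishes: no point (x, y) can satisfy f = f_x = f_y = 0. In particular no (x, y) ∈ {−4, ..., 4}² is singular; the curve is smooth.


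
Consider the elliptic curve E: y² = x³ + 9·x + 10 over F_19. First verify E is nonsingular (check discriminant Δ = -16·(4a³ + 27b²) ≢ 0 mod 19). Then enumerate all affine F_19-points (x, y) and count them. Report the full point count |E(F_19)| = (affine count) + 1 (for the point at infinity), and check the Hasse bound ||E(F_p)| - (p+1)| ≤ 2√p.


Affine points = {(1, 1), (1, 18), (2, 6), (2, 13), (3, 8), (3, 11), (5, 3), (5, 16), (7, 6), (7, 13), (8, 9), (8, 10), (10, 6), (10, 13), (13, 5), (13, 14), (14, 7), (14, 12), (15, 9), (15, 10), (18, 0)}; affine count = 21; |E(F_19)| = 22.

Discriminant check: Δ ∝ 4a³ + 27b² = 4·9³ + 27·10² = 4·729 + 27·100 ≡ 11 (mod 19). Nonzero ⇒ E is nonsingular.
For each x ∈ F_19, compute rhs = x³ + 9·x + 10 mod 19, then count y ∈ F_19 with y² ≡ rhs.
  x = 0: rhs = 10, matching y values: none (0 points).
  x = 1: rhs = 1, matching y values: 1, 18 (2 points).
  x = 2: rhs = 17, matching y values: 6, 13 (2 points).
  x = 3: rhs = 7, matching y values: 8, 11 (2 points).
  x = 4: rhs = 15, matching y values: none (0 points).
  x = 5: rhs = 9, matching y values: 3, 16 (2 points).
  x = 6: rhs = 14, matching y values: none (0 points).
  x = 7: rhs = 17, matching y values: 6, 13 (2 points).
  x = 8: rhs = 5, matching y values: 9, 10 (2 points).
  x = 9: rhs = 3, matching y values: none (0 points).
  x = 10: rhs = 17, matching y values: 6, 13 (2 points).
  x = 11: rhs = 15, matching y values: none (0 points).
  x = 12: rhs = 3, matching y values: none (0 points).
  x = 13: rhs = 6, matching y values: 5, 14 (2 points).
  x = 14: rhs = 11, matching y values: 7, 12 (2 points).
  x = 15: rhs = 5, matching y values: 9, 10 (2 points).
  x = 16: rhs = 13, matching y values: none (0 points).
  x = 17: rhs = 3, matching y values: none (0 points).
  x = 18: rhs = 0, matching y values: 0 (1 points).
Total affine count: 21.
Full point count |E(F_19)| = 21 + 1 = 22.
Hasse bound: |22 − (19+1)| = |2| = 2 ≤ 2√19 ≈ 8.7178 ✓.


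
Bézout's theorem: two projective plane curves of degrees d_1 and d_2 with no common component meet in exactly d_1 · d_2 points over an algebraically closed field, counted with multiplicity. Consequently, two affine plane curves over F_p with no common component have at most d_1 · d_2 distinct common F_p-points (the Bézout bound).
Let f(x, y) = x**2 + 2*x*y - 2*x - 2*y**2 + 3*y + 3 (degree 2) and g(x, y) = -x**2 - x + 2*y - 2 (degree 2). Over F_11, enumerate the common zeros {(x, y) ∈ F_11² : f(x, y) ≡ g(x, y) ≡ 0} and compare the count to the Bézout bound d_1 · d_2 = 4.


Common zeros: {(4, 0), (5, 5)}; count = 2; Bézout bound = 4.

deg(f) = 2, deg(g) = 2, so Bézout bound = 4.
Scan x ∈ F_11. For each x, list the y ∈ F_11 with f(x, y) ≡ 0 and those with g(x, y) ≡ 0 (mod 11); the common zeros in that column are the intersection.
  x = 0: f ≡ 0 at y ∈ {9}; g ≡ 0 at y ∈ {1}; common: ∅.
  x = 1: f ≡ 0 at y ∈ ∅; g ≡ 0 at y ∈ {2}; common: ∅.
  x = 2: f ≡ 0 at y ∈ ∅; g ≡ 0 at y ∈ {4}; common: ∅.
  x = 3: f ≡ 0 at y ∈ ∅; g ≡ 0 at y ∈ {7}; common: ∅.
  x = 4: f ≡ 0 at y ∈ {0}; g ≡ 0 at y ∈ {0}; common: {0}.
  x = 5: f ≡ 0 at y ∈ {5, 7}; g ≡ 0 at y ∈ {5}; common: {5}.
  x = 6: f ≡ 0 at y ∈ {4, 9}; g ≡ 0 at y ∈ {0}; common: ∅.
  x = 7: f ≡ 0 at y ∈ ∅; g ≡ 0 at y ∈ {7}; common: ∅.
  x = 8: f ≡ 0 at y ∈ ∅; g ≡ 0 at y ∈ {4}; common: ∅.
  x = 9: f ≡ 0 at y ∈ {0, 5}; g ≡ 0 at y ∈ {2}; common: ∅.
  x = 10: f ≡ 0 at y ∈ {2, 4}; g ≡ 0 at y ∈ {1}; common: ∅.
Collecting: common zeros = {(4, 0), (5, 5)}, so the count is 2.
Comparison with the Bézout bound: 2 ≤ 4 = deg(f)·deg(g), as expected for curves with no common component (the affine F_11-count falls short of the bound because intersections may lie at infinity, over extension fields, or carry multiplicity).


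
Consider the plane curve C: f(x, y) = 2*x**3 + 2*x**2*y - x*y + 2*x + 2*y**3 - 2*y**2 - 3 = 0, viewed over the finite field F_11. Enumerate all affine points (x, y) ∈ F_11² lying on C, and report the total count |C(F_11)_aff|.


Affine F_11-points: {(0, 3), (1, 2), (4, 3), (4, 4), (4, 5), (5, 5), (5, 9), (7, 8), (8, 5), (8, 8), (8, 10), (10, 8)}; count = 12.

For each of the 121 pairs (x, y) ∈ F_11², evaluate f(x, y) mod 11. Record the zeros.
  x = 0: [0↦8, 1↦8, 2↦5, 3↦0, 4↦5, 5↦10, 6↦5, 7↦2, 8↦2, 9↦6, 10↦4]  zeros at y ∈ {3}
  x = 1: [0↦1, 1↦2, 2↦0, 3↦7, 4↦2, 5↦8, 6↦4, 7↦2, 8↦3, 9↦8, 10↦7]  zeros at y ∈ {2}
  x = 2: [0↦6, 1↦1, 2↦4, 3↦5, 4↦5, 5↦5, 6↦6, 7↦9, 8↦4, 9↦3, 10↦7]  zeros at y ∈ ∅
  x = 3: [0↦2, 1↦6, 2↦7, 3↦6, 4↦4, 5↦2, 6↦1, 7↦2, 8↦6, 9↦3, 10↦5]  zeros at y ∈ ∅
  x = 4: [0↦1, 1↦7, 2↦10, 3↦0, 4↦0, 5↦0, 6↦1, 7↦4, 8↦10, 9↦9, 10↦2]  zeros at y ∈ {3, 4, 5}
  x = 5: [0↦4, 1↦5, 2↦3, 3↦10, 4↦5, 5↦0, 6↦7, 7↦5, 8↦6, 9↦0, 10↦10]  zeros at y ∈ {5, 9}
  x = 6: [0↦1, 1↦1, 2↦9, 3↦4, 4↦9, 5↦3, 6↦9, 7↦6, 8↦6, 9↦10, 10↦8]  zeros at y ∈ ∅
  x = 7: [0↦4, 1↦7, 2↦7, 3↦5, 4↦2, 5↦10, 6↦8, 7↦8, 8↦0, 9↦7, 10↦8]  zeros at y ∈ {8}
  x = 8: [0↦3, 1↦2, 2↦9, 3↦3, 4↦7, 5↦0, 6↦5, 7↦1, 8↦0, 9↦3, 10↦0]  zeros at y ∈ {5, 8, 10}
  x = 9: [0↦10, 1↦9, 2↦5, 3↦10, 4↦3, 5↦7, 6↦1, 7↦8, 8↦7, 9↦10, 10↦7]  zeros at y ∈ ∅
  x = 10: [0↦4, 1↦7, 2↦7, 3↦5, 4↦2, 5↦10, 6↦8, 7↦8, 8↦0, 9↦7, 10↦8]  zeros at y ∈ {8}
Collecting zeros: affine points = {(0, 3), (1, 2), (4, 3), (4, 4), (4, 5), (5, 5), (5, 9), (7, 8), (8, 5), (8, 8), (8, 10), (10, 8)}.
Total count |C(F_11)_aff| = 12.


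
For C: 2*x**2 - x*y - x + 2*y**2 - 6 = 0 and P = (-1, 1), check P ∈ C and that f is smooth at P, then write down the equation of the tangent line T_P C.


Tangent line at P: -6*x + 5*y - 11 = 0.

Step 1: f(-1, 1) = 0, so P lies on C.
Step 2: partial derivatives
  f_x(x, y) = 4*x - y - 1, f_y(x, y) = -x + 4*y.
  f_x(P) = -6, f_y(P) = 5 (gradient nonzero, so P is smooth).
Step 3: tangent line at P: -6·(x − -1) + 5·(y − 1) = 0.
Expanding: -6*x + 5*y - 11 = 0.


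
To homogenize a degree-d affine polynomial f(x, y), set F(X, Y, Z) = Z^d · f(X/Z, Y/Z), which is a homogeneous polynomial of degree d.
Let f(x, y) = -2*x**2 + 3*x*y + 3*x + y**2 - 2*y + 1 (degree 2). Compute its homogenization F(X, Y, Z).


F(X, Y, Z) = -2*X**2 + 3*X*Y + 3*X*Z + Y**2 - 2*Y*Z + Z**2

deg(f) = 2.
Substitute x = X/Z, y = Y/Z into f, then multiply by Z^2.
  monomial -2·x^2·y^0 ↦ -2·X^2·Y^0·Z^0.
  monomial 3·x^1·y^1 ↦ 3·X^1·Y^1·Z^0.
  monomial 3·x^1·y^0 ↦ 3·X^1·Y^0·Z^1.
  monomial 1·x^0·y^2 ↦ 1·X^0·Y^2·Z^0.
  monomial -2·x^0·y^1 ↦ -2·X^0·Y^1·Z^1.
  monomial 1·x^0·y^0 ↦ 1·X^0·Y^0·Z^2.
Collecting: F(X, Y, Z) = -2*X**2 + 3*X*Y + 3*X*Z + Y**2 - 2*Y*Z + Z**2.


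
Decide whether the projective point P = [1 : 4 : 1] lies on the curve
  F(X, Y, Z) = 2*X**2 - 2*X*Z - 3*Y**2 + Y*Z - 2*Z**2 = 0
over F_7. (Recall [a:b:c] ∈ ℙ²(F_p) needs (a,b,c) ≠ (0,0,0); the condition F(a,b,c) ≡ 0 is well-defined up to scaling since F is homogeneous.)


F(1,4,1) ≡ 3 (mod 7); P is NOT on the curve.

Evaluate F(1, 4, 1) term-by-term (mod 7).
  2*X**2 ↦ 2·1·1·1 = 2
  -2*X*Z ↦ -2·1·1·1 = -2
  -3*Y**2 ↦ -3·1·16·1 = -48
  Y*Z ↦ 1·1·4·1 = 4
  -2*Z**2 ↦ -2·1·1·1 = -2
Sum: F(1, 4, 1) = (2) + (-2) + (-48) + (4) + (-2) = -46.
Reducing mod 7: -46 ≡ 3 (mod 7).
Since F(a, b, c) ≡ 3 ≠ 0 (mod 7), P does NOT lie on the curve.


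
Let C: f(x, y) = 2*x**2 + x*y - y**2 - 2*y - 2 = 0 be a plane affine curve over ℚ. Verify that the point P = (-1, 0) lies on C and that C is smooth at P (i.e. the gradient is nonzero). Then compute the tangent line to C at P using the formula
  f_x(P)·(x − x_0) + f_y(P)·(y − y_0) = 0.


Tangent line at P: -4*x - 3*y - 4 = 0.

Step 1: f(-1, 0) = 0, so P lies on C.
Step 2: partial derivatives
  f_x(x, y) = 4*x + y, f_y(x, y) = x - 2*y - 2.
  f_x(P) = -4, f_y(P) = -3 (gradient nonzero, so P is smooth).
Step 3: tangent line at P: -4·(x − -1) + -3·(y − 0) = 0.
Expanding: -4*x - 3*y - 4 = 0.


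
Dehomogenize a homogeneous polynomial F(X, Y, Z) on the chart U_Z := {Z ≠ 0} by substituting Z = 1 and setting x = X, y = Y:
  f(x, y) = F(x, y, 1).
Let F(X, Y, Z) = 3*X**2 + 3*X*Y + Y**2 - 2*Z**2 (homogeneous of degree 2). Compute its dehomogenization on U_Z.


f(x, y) = 3*x**2 + 3*x*y + y**2 - 2

On U_Z we set Z = 1. Each monomial c·X^i·Y^j·Z^k in F becomes c·x^i·y^j·1^k = c·x^i·y^j.
Substituting Z = 1: F(X, Y, 1) = 3*x**2 + 3*x*y + y**2 - 2.
Note: deg(f) ≤ deg(F) = 2; strict inequality happens when F is divisible by Z (lost terms).


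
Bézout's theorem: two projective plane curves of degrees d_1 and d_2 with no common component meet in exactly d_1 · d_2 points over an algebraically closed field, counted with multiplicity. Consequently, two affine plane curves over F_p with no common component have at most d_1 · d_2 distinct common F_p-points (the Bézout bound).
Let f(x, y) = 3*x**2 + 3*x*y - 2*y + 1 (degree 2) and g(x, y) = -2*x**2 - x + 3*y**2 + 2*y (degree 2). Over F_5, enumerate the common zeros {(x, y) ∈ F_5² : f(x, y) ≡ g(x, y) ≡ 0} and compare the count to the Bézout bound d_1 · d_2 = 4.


Common zeros: ∅; count = 0; Bézout bound = 4.

deg(f) = 2, deg(g) = 2, so Bézout bound = 4.
Scan x ∈ F_5. For each x, list the y ∈ F_5 with f(x, y) ≡ 0 and those with g(x, y) ≡ 0 (mod 5); the common zeros in that column are the intersection.
  x = 0: f ≡ 0 at y ∈ {3}; g ≡ 0 at y ∈ {0, 1}; common: ∅.
  x = 1: f ≡ 0 at y ∈ {1}; g ≡ 0 at y ∈ {3}; common: ∅.
  x = 2: f ≡ 0 at y ∈ {3}; g ≡ 0 at y ∈ {0, 1}; common: ∅.
  x = 3: f ≡ 0 at y ∈ {1}; g ≡ 0 at y ∈ {2, 4}; common: ∅.
  x = 4: f ≡ 0 at y ∈ ∅; g ≡ 0 at y ∈ {2, 4}; common: ∅.
Collecting: common zeros = ∅, so the count is 0.
Comparison with the Bézout bound: 0 ≤ 4 = deg(f)·deg(g), as expected for curves with no common component (the affine F_5-count falls short of the bound because intersections may lie at infinity, over extension fields, or carry multiplicity).


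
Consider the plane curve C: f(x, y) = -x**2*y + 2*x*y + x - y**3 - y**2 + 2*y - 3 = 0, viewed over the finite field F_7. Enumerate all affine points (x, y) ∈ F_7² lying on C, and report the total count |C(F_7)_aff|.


Affine F_7-points: {(1, 4), (3, 0), (3, 2), (3, 4), (4, 1), (4, 6), (6, 1)}; count = 7.

For each of the 49 pairs (x, y) ∈ F_7², evaluate f(x, y) mod 7. Record the zeros.
  x = 0: [0↦4, 1↦4, 2↦3, 3↦2, 4↦2, 5↦4, 6↦2]  zeros at y ∈ ∅
  x = 1: [0↦5, 1↦6, 2↦6, 3↦6, 4↦0, 5↦3, 6↦2]  zeros at y ∈ {4}
  x = 2: [0↦6, 1↦6, 2↦5, 3↦4, 4↦4, 5↦6, 6↦4]  zeros at y ∈ ∅
  x = 3: [0↦0, 1↦4, 2↦0, 3↦3, 4↦0, 5↦6, 6↦1]  zeros at y ∈ {0, 2, 4}
  x = 4: [0↦1, 1↦0, 2↦5, 3↦3, 4↦2, 5↦3, 6↦0]  zeros at y ∈ {1, 6}
  x = 5: [0↦2, 1↦1, 2↦6, 3↦4, 4↦3, 5↦4, 6↦1]  zeros at y ∈ ∅
  x = 6: [0↦3, 1↦0, 2↦3, 3↦6, 4↦3, 5↦2, 6↦4]  zeros at y ∈ {1}
Collecting zeros: affine points = {(1, 4), (3, 0), (3, 2), (3, 4), (4, 1), (4, 6), (6, 1)}.
Total count |C(F_7)_aff| = 7.


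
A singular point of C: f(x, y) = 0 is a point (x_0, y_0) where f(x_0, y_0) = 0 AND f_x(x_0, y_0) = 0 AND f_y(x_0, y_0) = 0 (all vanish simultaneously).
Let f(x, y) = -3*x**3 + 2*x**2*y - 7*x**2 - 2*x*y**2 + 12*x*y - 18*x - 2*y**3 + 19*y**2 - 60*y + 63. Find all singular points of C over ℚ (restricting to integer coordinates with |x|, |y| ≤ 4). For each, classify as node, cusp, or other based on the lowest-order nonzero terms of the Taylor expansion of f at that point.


Singular points: {(0, 3)}; classification: node.

Compute partial derivatives:
  f_x = -9*x**2 + 4*x*y - 14*x - 2*y**2 + 12*y - 18.
  f_y = 2*x**2 - 4*x*y + 12*x - 6*y**2 + 38*y - 60.
Scan x_0 ∈ {−4, ..., 4}. For each x_0, f_y(x_0, y) is a polynomial in y; find its integer roots y ∈ {−4, ..., 4}, then test f_x and f at those candidates.
  x = -4: f_y(-4, y) = -6*y**2 + 54*y - 76; no integer root y with |y| ≤ 4.
  x = -3: f_y(-3, y) = -6*y**2 + 50*y - 78; no integer root y with |y| ≤ 4.
  x = -2: f_y(-2, y) = -6*y**2 + 46*y - 76; no integer root y with |y| ≤ 4.
  x = -1: f_y(-1, y) = -6*y**2 + 42*y - 70; no integer root y with |y| ≤ 4.
  x = 0: f_y(0, y) = -6*y**2 + 38*y - 60; vanishes at y ∈ {3}. (0, 3): f_x = 0, f = 0 — SINGULAR.
  x = 1: f_y(1, y) = -6*y**2 + 34*y - 46; no integer root y with |y| ≤ 4.
  x = 2: f_y(2, y) = -6*y**2 + 30*y - 28; no integer root y with |y| ≤ 4.
  x = 3: f_y(3, y) = -6*y**2 + 26*y - 6; no integer root y with |y| ≤ 4.
  x = 4: f_y(4, y) = -6*y**2 + 22*y + 20; no integer root y with |y| ≤ 4.
Only singular point on the grid: (0, 3).
Classify: substitute x = 0 + u, y = 3 + v and expand: f = -3*u**3 + 2*u**2*v - u**2 - 2*u*v**2 - 2*v**3 + v**2.
No constant or linear terms (consistent with a singular point). Quadratic part: -u**2 + v**2. Cubic part: -3*u**3 + 2*u**2*v - 2*u*v**2 - 2*v**3.
The quadratic part v**2 - u**2 = (v − u)(v + u) splits into two distinct linear factors, so there are two distinct tangent lines y − 3 = ±(x − 0) — this is a node (ordinary double point).
Classification: node.


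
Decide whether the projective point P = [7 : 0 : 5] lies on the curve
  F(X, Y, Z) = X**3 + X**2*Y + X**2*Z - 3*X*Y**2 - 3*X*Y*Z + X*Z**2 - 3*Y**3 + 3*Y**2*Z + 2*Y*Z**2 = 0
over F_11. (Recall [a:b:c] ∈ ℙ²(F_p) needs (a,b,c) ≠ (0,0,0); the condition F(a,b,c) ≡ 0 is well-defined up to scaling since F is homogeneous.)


F(7,0,5) ≡ 4 (mod 11); P is NOT on the curve.

Evaluate F(7, 0, 5) term-by-term (mod 11).
  X**3 ↦ 1·343·1·1 = 343
  X**2*Y ↦ 1·49·0·1 = 0
  X**2*Z ↦ 1·49·1·5 = 245
  -3*X*Y**2 ↦ -3·7·0·1 = 0
  -3*X*Y*Z ↦ -3·7·0·5 = 0
  X*Z**2 ↦ 1·7·1·25 = 175
  -3*Y**3 ↦ -3·1·0·1 = 0
  3*Y**2*Z ↦ 3·1·0·5 = 0
  2*Y*Z**2 ↦ 2·1·0·25 = 0
Sum: F(7, 0, 5) = (343) + (0) + (245) + (0) + (0) + (175) + (0) + (0) + (0) = 763.
Reducing mod 11: 763 ≡ 4 (mod 11).
Since F(a, b, c) ≡ 4 ≠ 0 (mod 11), P does NOT lie on the curve.


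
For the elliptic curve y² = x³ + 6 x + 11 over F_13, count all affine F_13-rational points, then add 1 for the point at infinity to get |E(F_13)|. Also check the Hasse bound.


Affine points = {(3, 2), (3, 11), (5, 6), (5, 7), (6, 4), (6, 9), (8, 5), (8, 8), (9, 1), (9, 12), (11, 2), (11, 11), (12, 2), (12, 11)}; affine count = 14; |E(F_13)| = 15.

Discriminant check: Δ ∝ 4a³ + 27b² = 4·6³ + 27·11² = 4·216 + 27·121 ≡ 10 (mod 13). Nonzero ⇒ E is nonsingular.
For each x ∈ F_13, compute rhs = x³ + 6·x + 11 mod 13, then count y ∈ F_13 with y² ≡ rhs.
  x = 0: rhs = 11, matching y values: none (0 points).
  x = 1: rhs = 5, matching y values: none (0 points).
  x = 2: rhs = 5, matching y values: none (0 points).
  x = 3: rhs = 4, matching y values: 2, 11 (2 points).
  x = 4: rhs = 8, matching y values: none (0 points).
  x = 5: rhs = 10, matching y values: 6, 7 (2 points).
  x = 6: rhs = 3, matching y values: 4, 9 (2 points).
  x = 7: rhs = 6, matching y values: none (0 points).
  x = 8: rhs = 12, matching y values: 5, 8 (2 points).
  x = 9: rhs = 1, matching y values: 1, 12 (2 points).
  x = 10: rhs = 5, matching y values: none (0 points).
  x = 11: rhs = 4, matching y values: 2, 11 (2 points).
  x = 12: rhs = 4, matching y values: 2, 11 (2 points).
Total affine count: 14.
Full point count |E(F_13)| = 14 + 1 = 15.
Hasse bound: |15 − (13+1)| = |1| = 1 ≤ 2√13 ≈ 7.2111 ✓.


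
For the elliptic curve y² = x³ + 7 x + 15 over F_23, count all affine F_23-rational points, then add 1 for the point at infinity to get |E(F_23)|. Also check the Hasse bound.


Affine points = {(1, 0), (7, 4), (7, 19), (8, 10), (8, 13), (9, 5), (9, 18), (10, 2), (10, 21), (13, 7), (13, 16), (18, 4), (18, 19), (20, 6), (20, 17), (21, 4), (21, 19)}; affine count = 17; |E(F_23)| = 18.

Discriminant check: Δ ∝ 4a³ + 27b² = 4·7³ + 27·15² = 4·343 + 27·225 ≡ 18 (mod 23). Nonzero ⇒ E is nonsingular.
For each x ∈ F_23, compute rhs = x³ + 7·x + 15 mod 23, then count y ∈ F_23 with y² ≡ rhs.
  x = 0: rhs = 15, matching y values: none (0 points).
  x = 1: rhs = 0, matching y values: 0 (1 points).
  x = 2: rhs = 14, matching y values: none (0 points).
  x = 3: rhs = 17, matching y values: none (0 points).
  x = 4: rhs = 15, matching y values: none (0 points).
  x = 5: rhs = 14, matching y values: none (0 points).
  x = 6: rhs = 20, matching y values: none (0 points).
  x = 7: rhs = 16, matching y values: 4, 19 (2 points).
  x = 8: rhs = 8, matching y values: 10, 13 (2 points).
  x = 9: rhs = 2, matching y values: 5, 18 (2 points).
  x = 10: rhs = 4, matching y values: 2, 21 (2 points).
  x = 11: rhs = 20, matching y values: none (0 points).
  x = 12: rhs = 10, matching y values: none (0 points).
  x = 13: rhs = 3, matching y values: 7, 16 (2 points).
  x = 14: rhs = 5, matching y values: none (0 points).
  x = 15: rhs = 22, matching y values: none (0 points).
  x = 16: rhs = 14, matching y values: none (0 points).
  x = 17: rhs = 10, matching y values: none (0 points).
  x = 18: rhs = 16, matching y values: 4, 19 (2 points).
  x = 19: rhs = 15, matching y values: none (0 points).
  x = 20: rhs = 13, matching y values: 6, 17 (2 points).
  x = 21: rhs = 16, matching y values: 4, 19 (2 points).
  x = 22: rhs = 7, matching y values: none (0 points).
Total affine count: 17.
Full point count |E(F_23)| = 17 + 1 = 18.
Hasse bound: |18 − (23+1)| = |-6| = 6 ≤ 2√23 ≈ 9.5917 ✓.


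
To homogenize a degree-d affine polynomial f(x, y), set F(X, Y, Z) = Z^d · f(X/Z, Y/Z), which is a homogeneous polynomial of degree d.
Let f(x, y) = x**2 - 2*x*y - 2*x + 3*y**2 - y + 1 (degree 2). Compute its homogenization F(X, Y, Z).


F(X, Y, Z) = X**2 - 2*X*Y - 2*X*Z + 3*Y**2 - Y*Z + Z**2

deg(f) = 2.
Substitute x = X/Z, y = Y/Z into f, then multiply by Z^2.
  monomial 1·x^2·y^0 ↦ 1·X^2·Y^0·Z^0.
  monomial -2·x^1·y^1 ↦ -2·X^1·Y^1·Z^0.
  monomial -2·x^1·y^0 ↦ -2·X^1·Y^0·Z^1.
  monomial 3·x^0·y^2 ↦ 3·X^0·Y^2·Z^0.
  monomial -1·x^0·y^1 ↦ -1·X^0·Y^1·Z^1.
  monomial 1·x^0·y^0 ↦ 1·X^0·Y^0·Z^2.
Collecting: F(X, Y, Z) = X**2 - 2*X*Y - 2*X*Z + 3*Y**2 - Y*Z + Z**2.
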